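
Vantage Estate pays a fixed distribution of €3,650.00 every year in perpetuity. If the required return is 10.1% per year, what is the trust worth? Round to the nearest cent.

Level perpetuity: PV = C / r = €3,650.00 / 0.101 = €36,138.61

€36138.61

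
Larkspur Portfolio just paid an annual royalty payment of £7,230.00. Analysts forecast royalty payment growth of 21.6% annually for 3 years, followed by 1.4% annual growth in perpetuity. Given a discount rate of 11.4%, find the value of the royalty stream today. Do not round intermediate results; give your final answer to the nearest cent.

D_1 = 8791.68000
D_2 = 10690.68288
D_3 = 12999.87038
Terminal value at year 3: TV = D_3×(1+g_2)/(r−g_2) = 13181.86857/0.1 = 131818.68567
P_0 = D_1/(1+r)^1 + D_2/(1+r)^2 + D_3/(1+r)^3 + TV/(1+r)^3
    = 7891.99282 + 8614.59898 + 9403.36837 + 95350.15527 = 121260.11544

£121260.12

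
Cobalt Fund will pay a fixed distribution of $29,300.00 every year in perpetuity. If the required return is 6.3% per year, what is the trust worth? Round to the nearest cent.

$465079.37

Level perpetuity: PV = C / r = $29,300.00 / 0.063 = $465,079.37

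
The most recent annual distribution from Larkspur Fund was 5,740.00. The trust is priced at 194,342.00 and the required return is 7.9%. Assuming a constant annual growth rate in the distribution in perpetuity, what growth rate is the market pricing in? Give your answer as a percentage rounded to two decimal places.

4.80%

P = D₀(1+g)/(r−g) ⇒ P(r−g) = D₀(1+g) ⇒ g(P+D₀) = P·r − D₀
g = (P·r − D₀)/(P + D₀) = (194,342.00×0.079 − 5,740.00) / (194,342.00 + 5,740.00) = 0.048045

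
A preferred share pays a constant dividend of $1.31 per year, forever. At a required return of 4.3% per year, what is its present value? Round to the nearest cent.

Level perpetuity: PV = C / r = $1.31 / 0.043 = $30.47

$30.47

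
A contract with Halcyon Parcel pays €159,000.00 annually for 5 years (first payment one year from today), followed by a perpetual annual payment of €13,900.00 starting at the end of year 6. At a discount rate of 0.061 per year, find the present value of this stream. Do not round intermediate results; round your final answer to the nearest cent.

€837423.67

PV of 5-year annuity: €159,000.00 × [1 − (1+0.061)^−5] / 0.061 = 667947.72898
Perpetuity value at year 5: €13,900.00 / 0.061 = 227868.85246
PV of perpetuity: 227868.85246 / (1+0.061)^5 = 169475.93779
Total PV = 667947.72898 + 169475.93779 = 837423.66677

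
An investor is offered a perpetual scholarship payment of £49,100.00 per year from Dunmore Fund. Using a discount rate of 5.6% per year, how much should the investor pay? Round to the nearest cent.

Level perpetuity: PV = C / r = £49,100.00 / 0.056 = £876,785.71

£876785.71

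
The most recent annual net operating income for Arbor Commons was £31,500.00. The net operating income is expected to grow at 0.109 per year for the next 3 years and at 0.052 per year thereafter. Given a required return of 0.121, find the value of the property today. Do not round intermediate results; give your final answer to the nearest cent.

D_1 = 34933.50000
D_2 = 38741.25150
D_3 = 42964.04791
Terminal value at year 3: TV = D_3×(1+g_2)/(r−g_2) = 45198.17841/0.069 = 655046.06384
P_0 = D_1/(1+r)^1 + D_2/(1+r)^2 + D_3/(1+r)^3 + TV/(1+r)^3
    = 31162.80107 + 30829.21176 + 30499.19344 + 465002.19563 = 557493.40191

£557493.40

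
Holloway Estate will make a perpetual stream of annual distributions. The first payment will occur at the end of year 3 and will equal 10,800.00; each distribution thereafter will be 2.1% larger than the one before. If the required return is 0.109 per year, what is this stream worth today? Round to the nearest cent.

99787.92

Value at end of year 2: C₁ / (r − g) = 10,800.00 / (0.109 − 0.021) = 122,727.2727
Discount to today: PV = 122,727.2727 / (1 + 0.109)^2 = 122,727.2727 / 1.229881 = 99,787.92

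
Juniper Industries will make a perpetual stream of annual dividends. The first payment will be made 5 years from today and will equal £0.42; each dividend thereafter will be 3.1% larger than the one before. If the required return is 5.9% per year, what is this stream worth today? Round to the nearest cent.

Value at end of year 4: C₁ / (r − g) = £0.42 / (0.059 − 0.031) = £15.0000
Discount to today: PV = £15.0000 / (1 + 0.059)^4 = £15.0000 / 1.257720 = £11.93

£11.93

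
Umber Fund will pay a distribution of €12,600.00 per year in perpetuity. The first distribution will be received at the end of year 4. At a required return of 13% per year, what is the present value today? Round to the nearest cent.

€67172.55

Value at end of year 3: C / r = €12,600.00 / 0.13 = €96,923.0769
Discount to today: PV = €96,923.0769 / (1 + 0.13)^3 = €96,923.0769 / 1.442897 = €67,172.55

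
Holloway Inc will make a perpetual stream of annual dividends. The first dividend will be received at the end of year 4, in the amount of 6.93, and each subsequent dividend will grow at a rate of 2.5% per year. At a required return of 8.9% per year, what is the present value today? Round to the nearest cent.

83.84

Value at end of year 3: C₁ / (r − g) = 6.93 / (0.089 − 0.025) = 108.2813
Discount to today: PV = 108.2813 / (1 + 0.089)^3 = 108.2813 / 1.291468 = 83.84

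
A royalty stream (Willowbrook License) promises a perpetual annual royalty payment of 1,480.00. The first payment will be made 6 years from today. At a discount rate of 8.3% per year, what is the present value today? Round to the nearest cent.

11968.54

Value at end of year 5: C / r = 1,480.00 / 0.083 = 17,831.3253
Discount to today: PV = 17,831.3253 / (1 + 0.083)^5 = 17,831.3253 / 1.489849 = 11,968.54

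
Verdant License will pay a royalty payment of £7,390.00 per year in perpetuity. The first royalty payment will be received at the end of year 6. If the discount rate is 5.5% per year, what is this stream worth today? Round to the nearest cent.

Value at end of year 5: C / r = £7,390.00 / 0.055 = £134,363.6364
Discount to today: PV = £134,363.6364 / (1 + 0.055)^5 = £134,363.6364 / 1.306960 = £102,806.23

£102806.23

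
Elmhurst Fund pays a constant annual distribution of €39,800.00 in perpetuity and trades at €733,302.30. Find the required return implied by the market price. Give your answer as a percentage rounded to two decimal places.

P = C/r ⇒ r = C/P = €39,800.00/€733,302.30 = 0.054275

5.43%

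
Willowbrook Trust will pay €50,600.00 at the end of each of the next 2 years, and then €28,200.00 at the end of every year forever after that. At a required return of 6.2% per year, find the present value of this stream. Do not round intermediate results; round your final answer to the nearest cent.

PV of 2-year annuity: €50,600.00 × [1 − (1+0.062)^−2] / 0.062 = 92510.31171
Perpetuity value at year 2: €28,200.00 / 0.062 = 454838.70968
PV of perpetuity: 454838.70968 / (1+0.062)^2 = 403281.57944
Total PV = 92510.31171 + 403281.57944 = 495791.89115

€495791.89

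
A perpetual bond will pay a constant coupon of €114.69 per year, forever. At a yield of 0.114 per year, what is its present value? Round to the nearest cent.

Level perpetuity: PV = C / r = €114.69 / 0.114 = €1,006.05

€1006.05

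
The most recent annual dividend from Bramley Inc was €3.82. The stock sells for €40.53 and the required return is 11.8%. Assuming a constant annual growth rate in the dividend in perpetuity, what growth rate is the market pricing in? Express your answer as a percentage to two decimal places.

P = D₀(1+g)/(r−g) ⇒ P(r−g) = D₀(1+g) ⇒ g(P+D₀) = P·r − D₀
g = (P·r − D₀)/(P + D₀) = (€40.53×0.118 − €3.82) / (€40.53 + €3.82) = 0.021703

2.17%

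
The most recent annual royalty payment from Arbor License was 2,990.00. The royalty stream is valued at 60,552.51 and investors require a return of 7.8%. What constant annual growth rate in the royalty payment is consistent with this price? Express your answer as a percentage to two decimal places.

P = D₀(1+g)/(r−g) ⇒ P(r−g) = D₀(1+g) ⇒ g(P+D₀) = P·r − D₀
g = (P·r − D₀)/(P + D₀) = (60,552.51×0.078 − 2,990.00) / (60,552.51 + 2,990.00) = 0.027275

2.73%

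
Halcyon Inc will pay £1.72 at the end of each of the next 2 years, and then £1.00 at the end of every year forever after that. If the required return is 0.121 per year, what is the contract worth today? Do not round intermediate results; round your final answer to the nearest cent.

PV of 2-year annuity: £1.72 × [1 − (1+0.121)^−2] / 0.121 = 2.90307
Perpetuity value at year 2: £1.00 / 0.121 = 8.26446
PV of perpetuity: 8.26446 / (1+0.121)^2 = 6.57663
Total PV = 2.90307 + 6.57663 = 9.47970

£9.48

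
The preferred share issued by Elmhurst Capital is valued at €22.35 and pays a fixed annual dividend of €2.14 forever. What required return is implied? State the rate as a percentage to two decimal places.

9.57%

P = C/r ⇒ r = C/P = €2.14/€22.35 = 0.095749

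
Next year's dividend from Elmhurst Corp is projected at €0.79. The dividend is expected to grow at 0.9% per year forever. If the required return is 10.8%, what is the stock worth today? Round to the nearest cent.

€7.98

Growing perpetuity: P = D₁ / (r − g) = €0.7900 / (0.108 − 0.009) = €7.98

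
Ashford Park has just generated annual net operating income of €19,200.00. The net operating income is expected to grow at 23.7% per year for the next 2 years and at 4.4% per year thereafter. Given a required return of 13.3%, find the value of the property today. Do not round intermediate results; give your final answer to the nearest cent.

€312316.22

D_1 = 23750.40000
D_2 = 29379.24480
Terminal value at year 2: TV = D_2×(1+g_2)/(r−g_2) = 30671.93157/0.089 = 344628.44462
P_0 = D_1/(1+r)^1 + D_2/(1+r)^2 + TV/(1+r)^2
    = 20962.40071 + 22886.57518 + 268467.24138 = 312316.21726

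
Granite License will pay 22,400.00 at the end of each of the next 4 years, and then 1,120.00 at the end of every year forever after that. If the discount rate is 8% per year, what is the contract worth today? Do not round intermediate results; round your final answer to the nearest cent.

PV of 4-year annuity: 22,400.00 × [1 − (1+0.08)^−4] / 0.08 = 74191.64122
Perpetuity value at year 4: 1,120.00 / 0.08 = 14000.00000
PV of perpetuity: 14000.00000 / (1+0.08)^4 = 10290.41794
Total PV = 74191.64122 + 10290.41794 = 84482.05916

84482.06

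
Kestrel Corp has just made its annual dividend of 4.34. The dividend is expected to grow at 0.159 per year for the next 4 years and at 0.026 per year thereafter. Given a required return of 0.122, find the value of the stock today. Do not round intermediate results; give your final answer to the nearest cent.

71.65

D_1 = 5.03006
D_2 = 5.82984
D_3 = 6.75678
D_4 = 7.83111
Terminal value at year 4: TV = D_4×(1+g_2)/(r−g_2) = 8.03472/0.096 = 83.69502
P_0 = D_1/(1+r)^1 + D_2/(1+r)^2 + D_3/(1+r)^3 + D_4/(1+r)^4 + TV/(1+r)^4
    = 4.48312 + 4.63096 + 4.78367 + 4.94142 + 52.81146 = 71.65063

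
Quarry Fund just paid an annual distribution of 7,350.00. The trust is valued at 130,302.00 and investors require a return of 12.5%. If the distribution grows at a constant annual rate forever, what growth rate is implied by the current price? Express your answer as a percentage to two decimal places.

6.49%

P = D₀(1+g)/(r−g) ⇒ P(r−g) = D₀(1+g) ⇒ g(P+D₀) = P·r − D₀
g = (P·r − D₀)/(P + D₀) = (130,302.00×0.125 − 7,350.00) / (130,302.00 + 7,350.00) = 0.064930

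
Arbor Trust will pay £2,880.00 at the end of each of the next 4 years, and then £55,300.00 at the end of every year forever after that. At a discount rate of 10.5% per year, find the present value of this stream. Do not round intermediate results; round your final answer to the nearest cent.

£362284.97

PV of 4-year annuity: £2,880.00 × [1 − (1+0.105)^−4] / 0.105 = 9031.27201
Perpetuity value at year 4: £55,300.00 / 0.105 = 526666.66667
PV of perpetuity: 526666.66667 / (1+0.105)^4 = 353253.70063
Total PV = 9031.27201 + 353253.70063 = 362284.97264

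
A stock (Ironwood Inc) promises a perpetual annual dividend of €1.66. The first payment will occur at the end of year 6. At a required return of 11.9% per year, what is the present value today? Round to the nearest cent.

Value at end of year 5: C / r = €1.66 / 0.119 = €13.9496
Discount to today: PV = €13.9496 / (1 + 0.119)^5 = €13.9496 / 1.754488 = €7.95

€7.95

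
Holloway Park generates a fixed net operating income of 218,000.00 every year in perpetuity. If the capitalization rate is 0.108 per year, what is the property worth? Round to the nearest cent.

2018518.52

Level perpetuity: PV = C / r = 218,000.00 / 0.108 = 2,018,518.52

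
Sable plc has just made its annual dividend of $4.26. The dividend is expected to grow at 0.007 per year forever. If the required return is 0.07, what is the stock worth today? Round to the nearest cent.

D₁ = D₀ × (1 + g) = $4.26 × 1.007 = $4.2898
Growing perpetuity: P = D₁ / (r − g) = $4.2898 / (0.07 − 0.007) = $68.09

$68.09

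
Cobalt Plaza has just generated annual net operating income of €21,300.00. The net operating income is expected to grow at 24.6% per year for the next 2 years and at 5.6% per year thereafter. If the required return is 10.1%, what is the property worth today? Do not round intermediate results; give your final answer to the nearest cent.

€691550.75

D_1 = 26539.80000
D_2 = 33068.59080
Terminal value at year 2: TV = D_2×(1+g_2)/(r−g_2) = 34920.43188/0.045 = 776009.59744
P_0 = D_1/(1+r)^1 + D_2/(1+r)^2 + TV/(1+r)^2
    = 24105.17711 + 27279.79172 + 640165.77898 = 691550.74781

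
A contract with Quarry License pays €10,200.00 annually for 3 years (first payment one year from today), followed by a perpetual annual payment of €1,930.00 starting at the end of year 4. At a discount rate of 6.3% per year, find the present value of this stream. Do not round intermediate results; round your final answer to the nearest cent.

€52618.60

PV of 3-year annuity: €10,200.00 × [1 − (1+0.063)^−3] / 0.063 = 27114.09293
Perpetuity value at year 3: €1,930.00 / 0.063 = 30634.92063
PV of perpetuity: 30634.92063 / (1+0.063)^3 = 25504.50893
Total PV = 27114.09293 + 25504.50893 = 52618.60187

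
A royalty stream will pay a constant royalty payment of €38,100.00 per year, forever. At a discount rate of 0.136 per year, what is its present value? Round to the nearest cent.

€280147.06

Level perpetuity: PV = C / r = €38,100.00 / 0.136 = €280,147.06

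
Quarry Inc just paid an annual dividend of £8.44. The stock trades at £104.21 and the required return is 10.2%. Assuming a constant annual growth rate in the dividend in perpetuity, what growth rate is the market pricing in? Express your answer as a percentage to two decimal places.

1.94%

P = D₀(1+g)/(r−g) ⇒ P(r−g) = D₀(1+g) ⇒ g(P+D₀) = P·r − D₀
g = (P·r − D₀)/(P + D₀) = (£104.21×0.102 − £8.44) / (£104.21 + £8.44) = 0.019436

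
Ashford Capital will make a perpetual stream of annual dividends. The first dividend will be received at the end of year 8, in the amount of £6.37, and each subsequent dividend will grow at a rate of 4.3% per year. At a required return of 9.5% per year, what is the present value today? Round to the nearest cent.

£64.90

Value at end of year 7: C₁ / (r − g) = £6.37 / (0.095 − 0.043) = £122.5000
Discount to today: PV = £122.5000 / (1 + 0.095)^7 = £122.5000 / 1.887552 = £64.90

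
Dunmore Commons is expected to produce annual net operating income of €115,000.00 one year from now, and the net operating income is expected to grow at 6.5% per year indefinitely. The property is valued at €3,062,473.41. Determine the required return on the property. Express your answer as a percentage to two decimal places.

10.26%

P = D₁/(r − g) ⇒ r = D₁/P + g = €115,000.0000/€3,062,473.41 + 0.065 = 0.037551 + 0.065 = 0.102551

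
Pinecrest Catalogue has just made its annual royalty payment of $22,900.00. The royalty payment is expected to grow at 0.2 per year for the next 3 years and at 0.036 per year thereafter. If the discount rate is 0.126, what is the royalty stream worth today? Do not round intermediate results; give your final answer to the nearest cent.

D_1 = 27480.00000
D_2 = 32976.00000
D_3 = 39571.20000
Terminal value at year 3: TV = D_3×(1+g_2)/(r−g_2) = 40995.76320/0.09 = 455508.48000
P_0 = D_1/(1+r)^1 + D_2/(1+r)^2 + D_3/(1+r)^3 + TV/(1+r)^3
    = 24404.97336 + 26008.85260 + 27718.13776 + 319066.56358 = 397198.52730

$397198.53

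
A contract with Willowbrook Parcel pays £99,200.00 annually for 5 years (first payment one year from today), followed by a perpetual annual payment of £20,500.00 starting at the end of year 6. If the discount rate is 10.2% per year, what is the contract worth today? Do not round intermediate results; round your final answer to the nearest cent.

PV of 5-year annuity: £99,200.00 × [1 − (1+0.102)^−5] / 0.102 = 374132.56358
Perpetuity value at year 5: £20,500.00 / 0.102 = 200980.39216
PV of perpetuity: 200980.39216 / (1+0.102)^5 = 123664.69101
Total PV = 374132.56358 + 123664.69101 = 497797.25459

£497797.25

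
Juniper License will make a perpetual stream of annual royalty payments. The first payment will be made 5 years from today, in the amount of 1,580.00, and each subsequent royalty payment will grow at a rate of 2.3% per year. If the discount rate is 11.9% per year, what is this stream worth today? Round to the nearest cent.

10497.01

Value at end of year 4: C₁ / (r − g) = 1,580.00 / (0.119 − 0.023) = 16,458.3333
Discount to today: PV = 16,458.3333 / (1 + 0.119)^4 = 16,458.3333 / 1.567907 = 10,497.01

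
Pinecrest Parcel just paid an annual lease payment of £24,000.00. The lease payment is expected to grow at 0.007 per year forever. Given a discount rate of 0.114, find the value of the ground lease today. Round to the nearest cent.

£225869.16

D₁ = D₀ × (1 + g) = £24,000.00 × 1.007 = £24,168.0000
Growing perpetuity: P = D₁ / (r − g) = £24,168.0000 / (0.114 − 0.007) = £225,869.16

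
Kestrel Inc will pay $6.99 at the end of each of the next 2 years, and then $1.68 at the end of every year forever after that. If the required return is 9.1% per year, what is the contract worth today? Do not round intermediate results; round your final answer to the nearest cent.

PV of 2-year annuity: $6.99 × [1 − (1+0.091)^−2] / 0.091 = 12.27953
Perpetuity value at year 2: $1.68 / 0.091 = 18.46154
PV of perpetuity: 18.46154 / (1+0.091)^2 = 15.51024
Total PV = 12.27953 + 15.51024 = 27.78976

$27.79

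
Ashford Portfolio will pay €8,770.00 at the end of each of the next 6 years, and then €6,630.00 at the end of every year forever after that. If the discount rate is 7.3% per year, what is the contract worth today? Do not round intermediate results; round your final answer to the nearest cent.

€100928.52

PV of 6-year annuity: €8,770.00 × [1 − (1+0.073)^−6] / 0.073 = 41418.19783
Perpetuity value at year 6: €6,630.00 / 0.073 = 90821.91781
PV of perpetuity: 90821.91781 / (1+0.073)^6 = 59510.32698
Total PV = 41418.19783 + 59510.32698 = 100928.52480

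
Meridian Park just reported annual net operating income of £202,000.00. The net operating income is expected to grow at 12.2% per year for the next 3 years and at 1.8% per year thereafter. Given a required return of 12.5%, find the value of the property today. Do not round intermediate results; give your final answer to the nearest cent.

D_1 = 226644.00000
D_2 = 254294.56800
D_3 = 285318.50530
Terminal value at year 3: TV = D_3×(1+g_2)/(r−g_2) = 290454.23839/0.107 = 2714525.59244
P_0 = D_1/(1+r)^1 + D_2/(1+r)^2 + D_3/(1+r)^3 + TV/(1+r)^3
    = 201461.33333 + 200924.10311 + 200388.30550 + 1906498.08413 = 2509271.82608

£2509271.83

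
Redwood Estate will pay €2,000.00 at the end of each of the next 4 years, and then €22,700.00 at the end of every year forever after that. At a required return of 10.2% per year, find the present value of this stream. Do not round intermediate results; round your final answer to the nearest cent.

PV of 4-year annuity: €2,000.00 × [1 − (1+0.102)^−4] / 0.102 = 6312.38075
Perpetuity value at year 4: €22,700.00 / 0.102 = 222549.01961
PV of perpetuity: 222549.01961 / (1+0.102)^4 = 150903.49813
Total PV = 6312.38075 + 150903.49813 = 157215.87887

€157215.88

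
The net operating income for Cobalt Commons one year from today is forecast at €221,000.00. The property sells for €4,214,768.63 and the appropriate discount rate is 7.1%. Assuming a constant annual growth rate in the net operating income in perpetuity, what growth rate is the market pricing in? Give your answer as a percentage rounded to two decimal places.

1.86%

P = D₁/(r−g) ⇒ g = r − D₁/P = 0.071 − €221,000.00/€4,214,768.63 = 0.018565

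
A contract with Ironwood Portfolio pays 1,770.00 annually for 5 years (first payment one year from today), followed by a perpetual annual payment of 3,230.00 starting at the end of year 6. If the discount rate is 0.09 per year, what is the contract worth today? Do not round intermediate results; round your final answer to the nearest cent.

PV of 5-year annuity: 1,770.00 × [1 − (1+0.09)^−5] / 0.09 = 6884.68274
Perpetuity value at year 5: 3,230.00 / 0.09 = 35888.88889
PV of perpetuity: 35888.88889 / (1+0.09)^5 = 23325.31531
Total PV = 6884.68274 + 23325.31531 = 30209.99804

30210.00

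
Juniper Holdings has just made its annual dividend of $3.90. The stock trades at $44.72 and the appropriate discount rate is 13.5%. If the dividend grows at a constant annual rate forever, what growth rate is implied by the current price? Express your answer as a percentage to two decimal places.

4.40%

P = D₀(1+g)/(r−g) ⇒ P(r−g) = D₀(1+g) ⇒ g(P+D₀) = P·r − D₀
g = (P·r − D₀)/(P + D₀) = ($44.72×0.135 − $3.90) / ($44.72 + $3.90) = 0.043957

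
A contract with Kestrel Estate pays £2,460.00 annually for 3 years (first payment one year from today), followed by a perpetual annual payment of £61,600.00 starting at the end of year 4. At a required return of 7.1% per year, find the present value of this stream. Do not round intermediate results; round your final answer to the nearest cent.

£712686.71

PV of 3-year annuity: £2,460.00 × [1 − (1+0.071)^−3] / 0.071 = 6444.04059
Perpetuity value at year 3: £61,600.00 / 0.071 = 867605.63380
PV of perpetuity: 867605.63380 / (1+0.071)^3 = 706242.66607
Total PV = 6444.04059 + 706242.66607 = 712686.70667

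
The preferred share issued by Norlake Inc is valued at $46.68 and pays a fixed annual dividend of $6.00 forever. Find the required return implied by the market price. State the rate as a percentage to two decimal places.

P = C/r ⇒ r = C/P = $6.00/$46.68 = 0.128535

12.85%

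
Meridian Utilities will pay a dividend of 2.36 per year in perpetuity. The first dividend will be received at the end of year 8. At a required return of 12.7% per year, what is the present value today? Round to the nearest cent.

8.05

Value at end of year 7: C / r = 2.36 / 0.127 = 18.5827
Discount to today: PV = 18.5827 / (1 + 0.127)^7 = 18.5827 / 2.309231 = 8.05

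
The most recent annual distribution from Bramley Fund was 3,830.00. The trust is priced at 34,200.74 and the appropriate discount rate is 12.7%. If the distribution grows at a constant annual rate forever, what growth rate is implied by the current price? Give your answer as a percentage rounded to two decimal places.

1.35%

P = D₀(1+g)/(r−g) ⇒ P(r−g) = D₀(1+g) ⇒ g(P+D₀) = P·r − D₀
g = (P·r − D₀)/(P + D₀) = (34,200.74×0.127 − 3,830.00) / (34,200.74 + 3,830.00) = 0.013502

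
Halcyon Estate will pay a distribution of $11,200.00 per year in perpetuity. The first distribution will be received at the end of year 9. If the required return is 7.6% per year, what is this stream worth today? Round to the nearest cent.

$82017.45

Value at end of year 8: C / r = $11,200.00 / 0.076 = $147,368.4211
Discount to today: PV = $147,368.4211 / (1 + 0.076)^8 = $147,368.4211 / 1.796794 = $82,017.45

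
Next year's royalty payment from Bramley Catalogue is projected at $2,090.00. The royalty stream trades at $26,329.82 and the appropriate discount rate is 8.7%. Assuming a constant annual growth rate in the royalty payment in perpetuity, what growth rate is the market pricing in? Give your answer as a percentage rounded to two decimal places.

0.76%

P = D₁/(r−g) ⇒ g = r − D₁/P = 0.087 − $2,090.00/$26,329.82 = 0.007622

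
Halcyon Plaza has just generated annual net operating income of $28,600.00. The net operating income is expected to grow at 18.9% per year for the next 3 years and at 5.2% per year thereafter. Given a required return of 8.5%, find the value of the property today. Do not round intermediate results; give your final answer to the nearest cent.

$1303166.89

D_1 = 34005.40000
D_2 = 40432.42060
D_3 = 48074.14809
Terminal value at year 3: TV = D_3×(1+g_2)/(r−g_2) = 50574.00379/0.033 = 1532545.56952
P_0 = D_1/(1+r)^1 + D_2/(1+r)^2 + D_3/(1+r)^3 + TV/(1+r)^3
    = 31341.38249 + 34345.53344 + 37637.63987 + 1199842.33759 = 1303166.89339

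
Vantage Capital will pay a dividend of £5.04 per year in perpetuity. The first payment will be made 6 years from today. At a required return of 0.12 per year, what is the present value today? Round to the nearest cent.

£23.83

Value at end of year 5: C / r = £5.04 / 0.12 = £42.0000
Discount to today: PV = £42.0000 / (1 + 0.12)^5 = £42.0000 / 1.762342 = £23.83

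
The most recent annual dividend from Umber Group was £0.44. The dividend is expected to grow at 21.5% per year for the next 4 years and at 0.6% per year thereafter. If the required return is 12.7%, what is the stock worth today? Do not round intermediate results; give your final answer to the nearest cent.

D_1 = 0.53460
D_2 = 0.64954
D_3 = 0.78919
D_4 = 0.95887
Terminal value at year 4: TV = D_4×(1+g_2)/(r−g_2) = 0.96462/0.121 = 7.97206
P_0 = D_1/(1+r)^1 + D_2/(1+r)^2 + D_3/(1+r)^3 + D_4/(1+r)^4 + TV/(1+r)^4
    = 0.47436 + 0.51140 + 0.55133 + 0.59438 + 4.94168 = 7.07314

£7.07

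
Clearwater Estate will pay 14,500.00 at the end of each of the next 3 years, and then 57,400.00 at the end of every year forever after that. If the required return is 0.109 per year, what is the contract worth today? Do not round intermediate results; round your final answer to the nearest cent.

421587.54

PV of 3-year annuity: 14,500.00 × [1 − (1+0.109)^−3] / 0.109 = 35495.58226
Perpetuity value at year 3: 57,400.00 / 0.109 = 526605.50459
PV of perpetuity: 526605.50459 / (1+0.109)^3 = 386091.95828
Total PV = 35495.58226 + 386091.95828 = 421587.54053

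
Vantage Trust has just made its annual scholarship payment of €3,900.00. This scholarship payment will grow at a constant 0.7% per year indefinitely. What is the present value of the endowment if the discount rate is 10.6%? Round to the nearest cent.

D₁ = D₀ × (1 + g) = €3,900.00 × 1.007 = €3,927.3000
Growing perpetuity: P = D₁ / (r − g) = €3,927.3000 / (0.106 − 0.007) = €39,669.70

€39669.70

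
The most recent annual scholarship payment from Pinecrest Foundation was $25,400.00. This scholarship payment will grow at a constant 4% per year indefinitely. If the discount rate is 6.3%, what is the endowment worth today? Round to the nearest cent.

D₁ = D₀ × (1 + g) = $25,400.00 × 1.04 = $26,416.0000
Growing perpetuity: P = D₁ / (r − g) = $26,416.0000 / (0.063 − 0.04) = $1,148,521.74

$1148521.74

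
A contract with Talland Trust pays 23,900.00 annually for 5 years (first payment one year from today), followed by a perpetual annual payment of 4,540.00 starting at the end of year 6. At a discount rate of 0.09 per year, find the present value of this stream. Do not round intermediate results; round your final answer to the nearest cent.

125748.09

PV of 5-year annuity: 23,900.00 × [1 − (1+0.09)^−5] / 0.09 = 92962.66519
Perpetuity value at year 5: 4,540.00 / 0.09 = 50444.44444
PV of perpetuity: 50444.44444 / (1+0.09)^5 = 32785.42771
Total PV = 92962.66519 + 32785.42771 = 125748.09290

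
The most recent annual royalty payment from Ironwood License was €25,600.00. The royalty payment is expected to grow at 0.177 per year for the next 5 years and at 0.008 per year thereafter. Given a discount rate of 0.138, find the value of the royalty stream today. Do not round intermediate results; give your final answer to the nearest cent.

€376701.34

D_1 = 30131.20000
D_2 = 35464.42240
D_3 = 41741.62516
D_4 = 49129.89282
D_5 = 57825.88385
Terminal value at year 5: TV = D_5×(1+g_2)/(r−g_2) = 58288.49092/0.13 = 448373.00707
P_0 = D_1/(1+r)^1 + D_2/(1+r)^2 + D_3/(1+r)^3 + D_4/(1+r)^4 + D_5/(1+r)^5 + TV/(1+r)^5
    = 26477.32865 + 27384.72392 + 28323.21621 + 29293.87125 + 30297.79127 + 234924.41228 = 376701.34357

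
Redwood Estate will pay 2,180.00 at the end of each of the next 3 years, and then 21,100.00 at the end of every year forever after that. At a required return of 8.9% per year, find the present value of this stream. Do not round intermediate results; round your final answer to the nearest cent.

189101.07

PV of 3-year annuity: 2,180.00 × [1 − (1+0.089)^−3] / 0.089 = 5528.07189
Perpetuity value at year 3: 21,100.00 / 0.089 = 237078.65169
PV of perpetuity: 237078.65169 / (1+0.089)^3 = 183573.00171
Total PV = 5528.07189 + 183573.00171 = 189101.07361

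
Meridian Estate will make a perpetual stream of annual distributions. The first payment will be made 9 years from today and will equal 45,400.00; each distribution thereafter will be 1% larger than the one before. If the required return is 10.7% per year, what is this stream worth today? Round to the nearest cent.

207540.64

Value at end of year 8: C₁ / (r − g) = 45,400.00 / (0.107 − 0.01) = 468,041.2371
Discount to today: PV = 468,041.2371 / (1 + 0.107)^8 = 468,041.2371 / 2.255179 = 207,540.64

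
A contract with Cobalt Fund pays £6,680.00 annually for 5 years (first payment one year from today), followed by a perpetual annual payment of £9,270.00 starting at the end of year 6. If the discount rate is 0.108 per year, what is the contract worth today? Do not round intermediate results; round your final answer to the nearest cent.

PV of 5-year annuity: £6,680.00 × [1 − (1+0.108)^−5] / 0.108 = 24813.30794
Perpetuity value at year 5: £9,270.00 / 0.108 = 85833.33333
PV of perpetuity: 85833.33333 / (1+0.108)^5 = 51399.29672
Total PV = 24813.30794 + 51399.29672 = 76212.60466

£76212.60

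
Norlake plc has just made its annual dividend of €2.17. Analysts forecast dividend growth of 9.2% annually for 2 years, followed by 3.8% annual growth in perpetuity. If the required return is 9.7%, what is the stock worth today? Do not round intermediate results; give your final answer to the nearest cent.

D_1 = 2.36964
D_2 = 2.58765
Terminal value at year 2: TV = D_2×(1+g_2)/(r−g_2) = 2.68598/0.059 = 45.52504
P_0 = D_1/(1+r)^1 + D_2/(1+r)^2 + TV/(1+r)^2
    = 2.16011 + 2.15026 + 37.83007 = 42.14044

€42.14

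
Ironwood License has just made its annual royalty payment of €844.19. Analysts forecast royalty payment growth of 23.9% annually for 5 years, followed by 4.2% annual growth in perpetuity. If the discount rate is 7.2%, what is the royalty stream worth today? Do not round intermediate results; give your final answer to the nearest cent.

€67128.37

D_1 = 1045.95141
D_2 = 1295.93380
D_3 = 1605.66197
D_4 = 1989.41519
D_5 = 2464.88542
Terminal value at year 5: TV = D_5×(1+g_2)/(r−g_2) = 2568.41060/0.03 = 85613.68678
P_0 = D_1/(1+r)^1 + D_2/(1+r)^2 + D_3/(1+r)^3 + D_4/(1+r)^4 + D_5/(1+r)^5 + TV/(1+r)^5
    = 975.70094 + 1127.69913 + 1303.37614 + 1506.42074 + 1741.09636 + 60474.08036 = 67128.37368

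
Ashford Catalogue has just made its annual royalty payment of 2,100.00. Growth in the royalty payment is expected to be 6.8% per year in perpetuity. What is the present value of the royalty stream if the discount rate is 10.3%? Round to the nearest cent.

64080.00

D₁ = D₀ × (1 + g) = 2,100.00 × 1.068 = 2,242.8000
Growing perpetuity: P = D₁ / (r − g) = 2,242.8000 / (0.103 − 0.068) = 64,080.00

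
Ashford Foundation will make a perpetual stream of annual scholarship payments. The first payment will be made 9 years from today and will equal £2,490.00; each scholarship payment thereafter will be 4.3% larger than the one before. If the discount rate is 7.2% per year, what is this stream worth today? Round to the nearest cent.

£49231.50

Value at end of year 8: C₁ / (r − g) = £2,490.00 / (0.072 − 0.043) = £85,862.0690
Discount to today: PV = £85,862.0690 / (1 + 0.072)^8 = £85,862.0690 / 1.744047 = £49,231.50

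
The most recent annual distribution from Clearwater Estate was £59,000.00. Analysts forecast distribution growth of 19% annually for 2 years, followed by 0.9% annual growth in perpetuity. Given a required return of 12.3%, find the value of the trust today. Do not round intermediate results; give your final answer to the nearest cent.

£715141.46

D_1 = 70210.00000
D_2 = 83549.90000
Terminal value at year 2: TV = D_2×(1+g_2)/(r−g_2) = 84301.84910/0.114 = 739489.90439
P_0 = D_1/(1+r)^1 + D_2/(1+r)^2 + TV/(1+r)^2
    = 62520.03562 + 66250.08227 + 586371.34218 = 715141.46006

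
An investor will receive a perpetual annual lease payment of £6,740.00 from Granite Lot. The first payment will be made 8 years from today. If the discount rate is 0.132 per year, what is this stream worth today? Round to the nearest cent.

Value at end of year 7: C / r = £6,740.00 / 0.132 = £51,060.6061
Discount to today: PV = £51,060.6061 / (1 + 0.132)^7 = £51,060.6061 / 2.381908 = £21,436.85

£21436.85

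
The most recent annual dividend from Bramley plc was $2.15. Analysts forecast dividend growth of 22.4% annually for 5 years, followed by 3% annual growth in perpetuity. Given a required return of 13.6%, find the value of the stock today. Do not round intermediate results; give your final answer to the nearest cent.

D_1 = 2.63160
D_2 = 3.22108
D_3 = 3.94260
D_4 = 4.82574
D_5 = 5.90671
Terminal value at year 5: TV = D_5×(1+g_2)/(r−g_2) = 6.08391/0.106 = 57.39538
P_0 = D_1/(1+r)^1 + D_2/(1+r)^2 + D_3/(1+r)^3 + D_4/(1+r)^4 + D_5/(1+r)^5 + TV/(1+r)^5
    = 2.31655 + 2.49600 + 2.68935 + 2.89768 + 3.12215 + 30.33788 = 43.85962

$43.86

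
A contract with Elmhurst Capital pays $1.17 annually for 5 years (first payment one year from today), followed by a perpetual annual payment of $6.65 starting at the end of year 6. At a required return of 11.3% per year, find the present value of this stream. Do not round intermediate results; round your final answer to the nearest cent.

$38.75

PV of 5-year annuity: $1.17 × [1 − (1+0.113)^−5] / 0.113 = 4.29176
Perpetuity value at year 5: $6.65 / 0.113 = 58.84956
PV of perpetuity: 58.84956 / (1+0.113)^5 = 34.45620
Total PV = 4.29176 + 34.45620 = 38.74796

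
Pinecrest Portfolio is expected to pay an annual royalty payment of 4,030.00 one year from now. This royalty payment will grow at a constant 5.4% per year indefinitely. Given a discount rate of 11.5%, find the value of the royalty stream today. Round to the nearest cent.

Growing perpetuity: P = D₁ / (r − g) = 4,030.0000 / (0.115 − 0.054) = 66,065.57

66065.57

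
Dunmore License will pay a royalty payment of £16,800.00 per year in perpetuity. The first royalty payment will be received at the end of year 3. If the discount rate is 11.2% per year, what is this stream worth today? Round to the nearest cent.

Value at end of year 2: C / r = £16,800.00 / 0.112 = £150,000.0000
Discount to today: PV = £150,000.0000 / (1 + 0.112)^2 = £150,000.0000 / 1.236544 = £121,305.83

£121305.83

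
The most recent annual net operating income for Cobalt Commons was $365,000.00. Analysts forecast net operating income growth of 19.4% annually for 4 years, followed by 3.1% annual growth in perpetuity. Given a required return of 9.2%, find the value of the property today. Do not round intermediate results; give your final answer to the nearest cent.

$10651855.13

D_1 = 435810.00000
D_2 = 520357.14000
D_3 = 621306.42516
D_4 = 741839.87164
Terminal value at year 4: TV = D_4×(1+g_2)/(r−g_2) = 764836.90766/0.061 = 12538309.96167
P_0 = D_1/(1+r)^1 + D_2/(1+r)^2 + D_3/(1+r)^3 + D_4/(1+r)^4 + TV/(1+r)^4
    = 399093.40659 + 436371.36215 + 477131.32455 + 521698.53619 + 8817560.50507 = 10651855.13456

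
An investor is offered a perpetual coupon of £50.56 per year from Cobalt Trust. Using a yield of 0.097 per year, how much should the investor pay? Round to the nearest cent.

£521.24

Level perpetuity: PV = C / r = £50.56 / 0.097 = £521.24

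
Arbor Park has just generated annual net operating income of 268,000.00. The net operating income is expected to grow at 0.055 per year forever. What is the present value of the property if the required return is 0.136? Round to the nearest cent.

3490617.28

D₁ = D₀ × (1 + g) = 268,000.00 × 1.055 = 282,740.0000
Growing perpetuity: P = D₁ / (r − g) = 282,740.0000 / (0.136 − 0.055) = 3,490,617.28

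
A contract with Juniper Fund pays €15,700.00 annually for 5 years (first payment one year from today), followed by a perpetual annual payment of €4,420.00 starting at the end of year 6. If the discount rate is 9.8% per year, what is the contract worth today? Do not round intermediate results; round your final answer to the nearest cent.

PV of 5-year annuity: €15,700.00 × [1 − (1+0.098)^−5] / 0.098 = 59820.68743
Perpetuity value at year 5: €4,420.00 / 0.098 = 45102.04082
PV of perpetuity: 45102.04082 / (1+0.098)^5 = 28260.80270
Total PV = 59820.68743 + 28260.80270 = 88081.49013

€88081.49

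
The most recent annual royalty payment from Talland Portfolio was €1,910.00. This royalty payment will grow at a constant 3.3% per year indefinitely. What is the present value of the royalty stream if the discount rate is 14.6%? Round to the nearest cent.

€17460.44

D₁ = D₀ × (1 + g) = €1,910.00 × 1.033 = €1,973.0300
Growing perpetuity: P = D₁ / (r − g) = €1,973.0300 / (0.146 − 0.033) = €17,460.44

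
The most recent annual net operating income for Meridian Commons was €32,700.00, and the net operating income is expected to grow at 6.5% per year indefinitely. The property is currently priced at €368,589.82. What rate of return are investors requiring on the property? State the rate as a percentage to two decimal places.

15.95%

D₁ = €32,700.00 × 1.065 = €34,825.5000
P = D₁/(r − g) ⇒ r = D₁/P + g = €34,825.5000/€368,589.82 + 0.065 = 0.094483 + 0.065 = 0.159483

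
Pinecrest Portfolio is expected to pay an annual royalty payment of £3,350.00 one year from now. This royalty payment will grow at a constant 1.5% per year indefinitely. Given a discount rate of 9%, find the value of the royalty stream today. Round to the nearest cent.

Growing perpetuity: P = D₁ / (r − g) = £3,350.0000 / (0.09 − 0.015) = £44,666.67

£44666.67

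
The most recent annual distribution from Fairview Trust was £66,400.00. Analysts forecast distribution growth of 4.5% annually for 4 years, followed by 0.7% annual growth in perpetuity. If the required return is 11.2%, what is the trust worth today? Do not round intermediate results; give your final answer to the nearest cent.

£724585.94

D_1 = 69388.00000
D_2 = 72510.46000
D_3 = 75773.43070
D_4 = 79183.23508
Terminal value at year 4: TV = D_4×(1+g_2)/(r−g_2) = 79737.51773/0.105 = 759404.93073
P_0 = D_1/(1+r)^1 + D_2/(1+r)^2 + D_3/(1+r)^3 + D_4/(1+r)^4 + TV/(1+r)^4
    = 62399.28058 + 58639.61169 + 55106.46962 + 51786.20571 + 496654.37289 = 724585.94049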